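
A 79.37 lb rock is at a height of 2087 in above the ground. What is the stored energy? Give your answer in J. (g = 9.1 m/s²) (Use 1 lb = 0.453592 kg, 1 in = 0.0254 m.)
Convert to SI: m = 36.0016 kg, h = 53.0098 m
PE = mgh = (36.0016)(9.1)(53.0098) = 17370 J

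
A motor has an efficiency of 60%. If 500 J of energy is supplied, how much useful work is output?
W_out = η·W_in = 0.6·500 = 300.0 J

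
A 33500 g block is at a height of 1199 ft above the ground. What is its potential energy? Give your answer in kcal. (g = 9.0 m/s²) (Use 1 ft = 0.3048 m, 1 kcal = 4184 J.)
Convert to SI: m = 33.5 kg, h = 365.455 m
PE = mgh = (33.5)(9.0)(365.455) = 110185 J = 26.33 kcal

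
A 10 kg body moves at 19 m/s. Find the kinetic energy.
KE = ½mv² = ½(10)(19)² = 1805.0 J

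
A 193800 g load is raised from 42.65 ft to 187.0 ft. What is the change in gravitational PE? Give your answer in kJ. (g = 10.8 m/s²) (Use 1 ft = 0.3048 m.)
Convert to SI: m = 193.8 kg, Δh = 43.9979 m
ΔPE = mgΔh = (193.8)(10.8)(43.9979) = 92089.3 J = 92.09 kJ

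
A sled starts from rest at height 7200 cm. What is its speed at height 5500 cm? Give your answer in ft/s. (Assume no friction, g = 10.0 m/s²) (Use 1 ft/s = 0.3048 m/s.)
Convert to SI: h₁−h₂ = 17.0 m
mgh₁ = mgh₂ + ½mv² ⇒ v = √(2g(h₁−h₂)) = √(2·10.0·17.0) = 18.4391 m/s = 60.5 ft/s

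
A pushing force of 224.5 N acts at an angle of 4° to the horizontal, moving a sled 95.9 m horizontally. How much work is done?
W = F·d·cosθ = (224.5)(95.9)cos(4°) = 21480 J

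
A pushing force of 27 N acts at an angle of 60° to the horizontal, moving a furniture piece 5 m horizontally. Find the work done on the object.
W = F·d·cosθ = (27)(5)cos(60°) = 67.5 J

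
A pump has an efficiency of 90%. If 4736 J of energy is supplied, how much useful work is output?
W_out = η·W_in = 0.9·4736 = 4262.4 J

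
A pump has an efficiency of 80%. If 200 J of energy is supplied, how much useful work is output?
W_out = η·W_in = 0.8·200 = 160.0 J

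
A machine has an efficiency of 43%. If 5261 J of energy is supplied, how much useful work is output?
W_out = η·W_in = 0.43·5261 = 2262.23 J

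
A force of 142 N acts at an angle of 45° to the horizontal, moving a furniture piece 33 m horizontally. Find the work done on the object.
W = F·d·cosθ = (142)(33)cos(45°) = 3314 J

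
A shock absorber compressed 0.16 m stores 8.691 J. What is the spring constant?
k = 2·PE/x² = 2·8.691/(0.16)² = 679.0 N/m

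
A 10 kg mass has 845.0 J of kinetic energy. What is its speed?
v = √(2·KE/m) = √(2·845.0/10) = 13.0 m/s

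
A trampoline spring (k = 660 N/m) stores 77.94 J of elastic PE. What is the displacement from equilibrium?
x = √(2·PE/k) = √(2·77.94/660) = 0.486 m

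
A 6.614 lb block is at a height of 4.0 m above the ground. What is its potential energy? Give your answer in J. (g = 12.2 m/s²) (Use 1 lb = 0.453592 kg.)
Convert to SI: m = 3.00006 kg, h = 4.0 m
PE = mgh = (3.00006)(12.2)(4.0) = 146.4 J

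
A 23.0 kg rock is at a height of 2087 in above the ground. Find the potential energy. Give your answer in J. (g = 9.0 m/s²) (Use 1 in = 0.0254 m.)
Convert to SI: m = 23.0 kg, h = 53.0098 m
PE = mgh = (23.0)(9.0)(53.0098) = 10970 J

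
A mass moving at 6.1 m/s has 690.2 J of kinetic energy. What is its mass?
m = 2·KE/v² = 2·690.2/(6.1)² = 37.1 kg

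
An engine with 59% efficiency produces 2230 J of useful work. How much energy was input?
W_in = W_out/η = 2230/0.59 = 3780 J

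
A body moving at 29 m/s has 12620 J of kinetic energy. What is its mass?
m = 2·KE/v² = 2·12620/(29)² = 30.01 kg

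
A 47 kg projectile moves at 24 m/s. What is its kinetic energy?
KE = ½mv² = ½(47)(24)² = 13536.0 J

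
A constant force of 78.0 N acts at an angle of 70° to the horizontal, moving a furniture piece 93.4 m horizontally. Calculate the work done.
W = F·d·cosθ = (78.0)(93.4)cos(70°) = 2492 J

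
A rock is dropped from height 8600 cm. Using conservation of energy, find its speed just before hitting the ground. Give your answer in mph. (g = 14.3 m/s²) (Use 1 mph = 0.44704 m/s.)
Convert to SI: h = 86.0 m
mgh = ½mv² ⇒ v = √(2gh) = √(2·14.3·86.0) = 49.5944 m/s = 110.9 mph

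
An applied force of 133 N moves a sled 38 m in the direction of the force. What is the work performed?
W = F·d = (133)(38) = 5054 J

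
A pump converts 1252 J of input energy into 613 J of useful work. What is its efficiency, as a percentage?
η = W_out/W_in = 613/1252 = 48.96%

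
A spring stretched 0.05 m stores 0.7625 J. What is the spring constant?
k = 2·PE/x² = 2·0.7625/(0.05)² = 610.0 N/m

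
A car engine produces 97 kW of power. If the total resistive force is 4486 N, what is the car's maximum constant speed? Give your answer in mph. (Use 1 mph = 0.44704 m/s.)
P = Fv ⇒ v = P/F = 97000 W/4486.0 N = 21.6228 m/s = 48.37 mph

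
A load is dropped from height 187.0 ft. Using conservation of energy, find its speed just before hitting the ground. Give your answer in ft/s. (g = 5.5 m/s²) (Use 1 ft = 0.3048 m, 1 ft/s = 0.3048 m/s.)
Convert to SI: h = 56.9976 m
mgh = ½mv² ⇒ v = √(2gh) = √(2·5.5·56.9976) = 25.0394 m/s = 82.15 ft/s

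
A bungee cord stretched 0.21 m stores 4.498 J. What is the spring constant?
k = 2·PE/x² = 2·4.498/(0.21)² = 204.0 N/m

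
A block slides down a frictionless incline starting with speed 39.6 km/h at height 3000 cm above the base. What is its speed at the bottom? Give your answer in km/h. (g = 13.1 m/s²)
Convert to SI: v₀ = 11.0 m/s, h = 30.0 m
½mv₀² + mgh = ½mv² ⇒ v = √(v₀² + 2gh) = √(11.0² + 2·13.1·30.0) = 30.1164 m/s = 108.4 km/h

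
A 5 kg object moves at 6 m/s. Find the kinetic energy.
KE = ½mv² = ½(5)(6)² = 90.0 J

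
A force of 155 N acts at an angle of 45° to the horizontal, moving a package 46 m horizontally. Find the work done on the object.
W = F·d·cosθ = (155)(46)cos(45°) = 5042 J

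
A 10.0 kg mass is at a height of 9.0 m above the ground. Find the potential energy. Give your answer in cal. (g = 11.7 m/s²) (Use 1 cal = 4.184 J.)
PE = mgh = (10.0)(11.7)(9.0) = 1053.0 J = 251.7 cal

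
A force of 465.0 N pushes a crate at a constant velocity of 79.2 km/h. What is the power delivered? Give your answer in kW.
Convert to SI: F = 465.0 N, v = 22.0 m/s
P = Fv = (465.0)(22.0) = 10230.0 W = 10.23 kW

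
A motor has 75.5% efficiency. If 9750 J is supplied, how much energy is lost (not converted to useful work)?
W_lost = W_in(1 − η) = 9750·(1 − 0.755) = 2389 J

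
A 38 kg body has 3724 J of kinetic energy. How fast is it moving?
v = √(2·KE/m) = √(2·3724/38) = 14.0 m/s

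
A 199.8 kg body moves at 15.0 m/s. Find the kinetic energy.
KE = ½mv² = ½(199.8)(15.0)² = 22480 J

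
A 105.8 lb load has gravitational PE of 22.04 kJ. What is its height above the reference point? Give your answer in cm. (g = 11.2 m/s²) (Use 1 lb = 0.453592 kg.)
Convert to SI: m = 47.99 kg, PE = 22040.0 J
h = PE/(mg) = 22040.0/(47.99·11.2) = 41.0055 m = 4101 cm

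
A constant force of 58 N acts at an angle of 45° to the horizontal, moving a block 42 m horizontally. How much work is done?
W = F·d·cosθ = (58)(42)cos(45°) = 1723 J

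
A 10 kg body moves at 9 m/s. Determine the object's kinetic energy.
KE = ½mv² = ½(10)(9)² = 405.0 J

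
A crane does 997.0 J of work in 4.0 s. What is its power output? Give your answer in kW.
P = W/t = 997.0/4.0 = 249.25 W = 0.2493 kW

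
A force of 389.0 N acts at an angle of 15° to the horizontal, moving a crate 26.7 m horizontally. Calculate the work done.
W = F·d·cosθ = (389.0)(26.7)cos(15°) = 10030 J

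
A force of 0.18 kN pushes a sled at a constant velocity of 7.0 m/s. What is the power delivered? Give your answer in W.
Convert to SI: F = 180.0 N, v = 7.0 m/s
P = Fv = (180.0)(7.0) = 1260 W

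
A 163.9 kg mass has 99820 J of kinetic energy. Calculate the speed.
v = √(2·KE/m) = √(2·99820/163.9) = 34.9 m/s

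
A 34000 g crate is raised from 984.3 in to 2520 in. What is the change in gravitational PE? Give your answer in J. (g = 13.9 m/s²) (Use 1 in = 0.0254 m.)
Convert to SI: m = 34.0 kg, Δh = 39.0068 m
ΔPE = mgΔh = (34.0)(13.9)(39.0068) = 18430 J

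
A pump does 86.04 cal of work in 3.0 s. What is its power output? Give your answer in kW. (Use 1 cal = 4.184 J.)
Convert to SI: W = 359.991 J, t = 3.0 s
P = W/t = 359.991/3.0 = 119.997 W = 0.12 kW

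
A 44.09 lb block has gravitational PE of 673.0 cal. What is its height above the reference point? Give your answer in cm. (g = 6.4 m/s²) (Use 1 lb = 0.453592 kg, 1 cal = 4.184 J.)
Convert to SI: m = 19.9989 kg, PE = 2815.83 J
h = PE/(mg) = 2815.83/(19.9989·6.4) = 21.9999 m = 2200 cm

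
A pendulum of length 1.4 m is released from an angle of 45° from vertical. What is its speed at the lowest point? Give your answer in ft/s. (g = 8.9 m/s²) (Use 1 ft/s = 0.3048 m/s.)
h = L(1 − cosθ) = 1.4(1 − cos45°) = 0.410051 m
v = √(2gh) = √(2·8.9·0.410051) = 2.70165 m/s = 8.864 ft/s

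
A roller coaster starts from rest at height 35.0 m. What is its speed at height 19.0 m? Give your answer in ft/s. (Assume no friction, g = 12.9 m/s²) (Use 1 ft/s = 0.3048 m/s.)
mgh₁ = mgh₂ + ½mv² ⇒ v = √(2g(h₁−h₂)) = √(2·12.9·16.0) = 20.3175 m/s = 66.66 ft/s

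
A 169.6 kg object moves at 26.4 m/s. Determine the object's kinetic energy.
KE = ½mv² = ½(169.6)(26.4)² = 59100 J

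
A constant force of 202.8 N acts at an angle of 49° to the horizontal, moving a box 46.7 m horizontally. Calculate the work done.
W = F·d·cosθ = (202.8)(46.7)cos(49°) = 6213 J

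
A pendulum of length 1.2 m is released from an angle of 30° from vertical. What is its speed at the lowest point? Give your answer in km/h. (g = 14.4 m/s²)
h = L(1 − cosθ) = 1.2(1 − cos30°) = 0.16077 m
v = √(2gh) = √(2·14.4·0.16077) = 2.15178 m/s = 7.746 km/h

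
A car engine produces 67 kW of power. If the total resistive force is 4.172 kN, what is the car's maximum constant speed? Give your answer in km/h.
Convert to SI: F = 4172.0 N
P = Fv ⇒ v = P/F = 67000 W/4172.0 N = 16.0594 m/s = 57.81 km/h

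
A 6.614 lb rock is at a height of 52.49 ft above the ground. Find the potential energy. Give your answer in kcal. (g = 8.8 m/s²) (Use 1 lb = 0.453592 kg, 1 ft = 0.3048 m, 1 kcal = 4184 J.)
Convert to SI: m = 3.00006 kg, h = 15.999 m
PE = mgh = (3.00006)(8.8)(15.999) = 422.38 J = 0.101 kcal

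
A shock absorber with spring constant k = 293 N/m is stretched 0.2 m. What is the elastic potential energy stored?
PE = ½kx² = ½(293)(0.2)² = 5.86 J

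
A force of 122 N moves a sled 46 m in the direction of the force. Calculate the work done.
W = F·d = (122)(46) = 5612 J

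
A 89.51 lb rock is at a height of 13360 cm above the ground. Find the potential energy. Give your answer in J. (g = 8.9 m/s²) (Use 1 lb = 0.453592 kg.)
Convert to SI: m = 40.601 kg, h = 133.6 m
PE = mgh = (40.601)(8.9)(133.6) = 48280 J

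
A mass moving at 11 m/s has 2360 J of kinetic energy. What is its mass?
m = 2·KE/v² = 2·2360/(11)² = 39.01 kg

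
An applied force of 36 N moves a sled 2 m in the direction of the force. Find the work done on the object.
W = F·d = (36)(2) = 72.0 J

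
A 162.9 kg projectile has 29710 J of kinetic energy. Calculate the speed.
v = √(2·KE/m) = √(2·29710/162.9) = 19.1 m/s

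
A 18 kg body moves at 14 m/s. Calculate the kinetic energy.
KE = ½mv² = ½(18)(14)² = 1764.0 J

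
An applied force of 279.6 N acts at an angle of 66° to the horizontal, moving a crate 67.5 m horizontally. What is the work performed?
W = F·d·cosθ = (279.6)(67.5)cos(66°) = 7676 J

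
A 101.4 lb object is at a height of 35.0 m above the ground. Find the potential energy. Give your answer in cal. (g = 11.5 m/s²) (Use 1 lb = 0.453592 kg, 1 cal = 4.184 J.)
Convert to SI: m = 45.9942 kg, h = 35.0 m
PE = mgh = (45.9942)(11.5)(35.0) = 18512.7 J = 4425 cal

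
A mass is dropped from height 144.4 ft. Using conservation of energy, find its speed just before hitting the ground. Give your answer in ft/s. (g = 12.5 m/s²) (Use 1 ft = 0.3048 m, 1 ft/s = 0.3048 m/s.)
Convert to SI: h = 44.0131 m
mgh = ½mv² ⇒ v = √(2gh) = √(2·12.5·44.0131) = 33.1712 m/s = 108.8 ft/s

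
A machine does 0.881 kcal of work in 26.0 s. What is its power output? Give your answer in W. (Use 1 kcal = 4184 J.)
Convert to SI: W = 3686.1 J, t = 26.0 s
P = W/t = 3686.1/26.0 = 141.8 W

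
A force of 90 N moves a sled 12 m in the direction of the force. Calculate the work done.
W = F·d = (90)(12) = 1080 J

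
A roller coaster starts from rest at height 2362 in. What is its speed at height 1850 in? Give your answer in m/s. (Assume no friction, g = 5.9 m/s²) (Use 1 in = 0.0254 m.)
Convert to SI: h₁−h₂ = 13.0048 m
mgh₁ = mgh₂ + ½mv² ⇒ v = √(2g(h₁−h₂)) = √(2·5.9·13.0048) = 12.39 m/s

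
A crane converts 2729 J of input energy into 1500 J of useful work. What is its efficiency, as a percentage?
η = W_out/W_in = 1500/2729 = 54.97%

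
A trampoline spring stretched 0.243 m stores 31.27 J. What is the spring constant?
k = 2·PE/x² = 2·31.27/(0.243)² = 1059 N/m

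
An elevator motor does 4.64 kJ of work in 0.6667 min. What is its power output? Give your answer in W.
Convert to SI: W = 4640.0 J, t = 40.002 s
P = W/t = 4640.0/40.002 = 116.0 W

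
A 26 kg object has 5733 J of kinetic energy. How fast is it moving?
v = √(2·KE/m) = √(2·5733/26) = 21.0 m/s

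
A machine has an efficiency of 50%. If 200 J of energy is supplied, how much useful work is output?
W_out = η·W_in = 0.5·200 = 100.0 J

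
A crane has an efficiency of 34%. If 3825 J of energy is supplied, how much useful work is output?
W_out = η·W_in = 0.34·3825 = 1300.5 J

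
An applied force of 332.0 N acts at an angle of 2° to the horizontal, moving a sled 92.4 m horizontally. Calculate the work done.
W = F·d·cosθ = (332.0)(92.4)cos(2°) = 30660 J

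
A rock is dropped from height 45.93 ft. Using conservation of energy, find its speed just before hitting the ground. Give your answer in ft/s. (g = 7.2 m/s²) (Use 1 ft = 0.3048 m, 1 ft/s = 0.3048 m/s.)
Convert to SI: h = 13.9995 m
mgh = ½mv² ⇒ v = √(2gh) = √(2·7.2·13.9995) = 14.1983 m/s = 46.58 ft/s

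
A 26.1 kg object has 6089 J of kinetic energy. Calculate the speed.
v = √(2·KE/m) = √(2·6089/26.1) = 21.6 m/s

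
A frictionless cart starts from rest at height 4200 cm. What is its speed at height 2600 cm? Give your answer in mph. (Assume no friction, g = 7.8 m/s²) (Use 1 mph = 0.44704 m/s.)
Convert to SI: h₁−h₂ = 16.0 m
mgh₁ = mgh₂ + ½mv² ⇒ v = √(2g(h₁−h₂)) = √(2·7.8·16.0) = 15.7987 m/s = 35.34 mph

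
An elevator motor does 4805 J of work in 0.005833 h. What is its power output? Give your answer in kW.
Convert to SI: W = 4805.0 J, t = 20.9988 s
P = W/t = 4805.0/20.9988 = 228.823 W = 0.2288 kW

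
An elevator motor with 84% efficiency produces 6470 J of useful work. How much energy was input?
W_in = W_out/η = 6470/0.84 = 7702 J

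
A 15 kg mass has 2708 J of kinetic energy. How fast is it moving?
v = √(2·KE/m) = √(2·2708/15) = 19.0 m/s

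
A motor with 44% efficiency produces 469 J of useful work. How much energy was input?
W_in = W_out/η = 469/0.44 = 1066 J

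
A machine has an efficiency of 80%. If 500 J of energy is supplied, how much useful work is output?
W_out = η·W_in = 0.8·500 = 400.0 J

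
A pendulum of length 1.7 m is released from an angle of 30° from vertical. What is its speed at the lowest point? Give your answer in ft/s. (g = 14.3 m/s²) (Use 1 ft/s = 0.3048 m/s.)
h = L(1 − cosθ) = 1.7(1 − cos30°) = 0.227757 m
v = √(2gh) = √(2·14.3·0.227757) = 2.55222 m/s = 8.373 ft/s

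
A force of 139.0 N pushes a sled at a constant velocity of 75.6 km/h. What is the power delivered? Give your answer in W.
Convert to SI: F = 139.0 N, v = 21.0 m/s
P = Fv = (139.0)(21.0) = 2919 W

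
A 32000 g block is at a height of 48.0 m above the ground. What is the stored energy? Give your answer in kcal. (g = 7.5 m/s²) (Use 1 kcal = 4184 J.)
Convert to SI: m = 32.0 kg, h = 48.0 m
PE = mgh = (32.0)(7.5)(48.0) = 11520.0 J = 2.753 kcal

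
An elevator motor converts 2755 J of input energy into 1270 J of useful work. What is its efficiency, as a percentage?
η = W_out/W_in = 1270/2755 = 46.1%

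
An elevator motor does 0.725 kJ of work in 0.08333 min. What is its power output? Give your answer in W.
Convert to SI: W = 725.0 J, t = 4.9998 s
P = W/t = 725.0/4.9998 = 145.0 W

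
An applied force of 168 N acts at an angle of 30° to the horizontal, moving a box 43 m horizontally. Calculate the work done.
W = F·d·cosθ = (168)(43)cos(30°) = 6256 J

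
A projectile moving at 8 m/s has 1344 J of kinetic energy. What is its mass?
m = 2·KE/v² = 2·1344/(8)² = 42.0 kg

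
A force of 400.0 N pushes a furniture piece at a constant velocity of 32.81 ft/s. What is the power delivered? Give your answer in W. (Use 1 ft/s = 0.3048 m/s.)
Convert to SI: F = 400.0 N, v = 10.0005 m/s
P = Fv = (400.0)(10.0005) = 4000 W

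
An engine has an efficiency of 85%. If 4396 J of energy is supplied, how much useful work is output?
W_out = η·W_in = 0.85·4396 = 3736.6 J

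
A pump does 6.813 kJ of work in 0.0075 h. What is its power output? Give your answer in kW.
Convert to SI: W = 6813.0 J, t = 27.0 s
P = W/t = 6813.0/27.0 = 252.333 W = 0.2523 kW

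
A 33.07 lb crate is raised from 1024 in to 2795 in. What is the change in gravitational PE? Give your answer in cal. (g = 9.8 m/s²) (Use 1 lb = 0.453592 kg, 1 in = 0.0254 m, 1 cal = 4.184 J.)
Convert to SI: m = 15.0003 kg, Δh = 44.9834 m
ΔPE = mgΔh = (15.0003)(9.8)(44.9834) = 6612.69 J = 1580 cal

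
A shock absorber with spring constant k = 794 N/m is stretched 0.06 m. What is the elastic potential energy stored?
PE = ½kx² = ½(794)(0.06)² = 1.429 J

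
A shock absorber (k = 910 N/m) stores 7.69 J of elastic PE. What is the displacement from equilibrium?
x = √(2·PE/k) = √(2·7.69/910) = 0.13 m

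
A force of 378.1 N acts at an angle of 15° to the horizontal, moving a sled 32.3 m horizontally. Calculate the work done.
W = F·d·cosθ = (378.1)(32.3)cos(15°) = 11800 J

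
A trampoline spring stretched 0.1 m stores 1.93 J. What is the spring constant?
k = 2·PE/x² = 2·1.93/(0.1)² = 386.0 N/m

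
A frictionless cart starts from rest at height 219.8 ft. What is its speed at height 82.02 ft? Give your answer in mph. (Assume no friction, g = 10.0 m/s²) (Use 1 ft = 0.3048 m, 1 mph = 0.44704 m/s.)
Convert to SI: h₁−h₂ = 41.9953 m
mgh₁ = mgh₂ + ½mv² ⇒ v = √(2g(h₁−h₂)) = √(2·10.0·41.9953) = 28.9811 m/s = 64.83 mph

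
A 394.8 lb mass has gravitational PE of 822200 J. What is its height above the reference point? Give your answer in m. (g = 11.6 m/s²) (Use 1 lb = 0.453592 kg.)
Convert to SI: m = 179.078 kg, PE = 822200 J
h = PE/(mg) = 822200/(179.078·11.6) = 395.8 m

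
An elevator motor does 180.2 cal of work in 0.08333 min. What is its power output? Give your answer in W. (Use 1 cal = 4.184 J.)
Convert to SI: W = 753.957 J, t = 4.9998 s
P = W/t = 753.957/4.9998 = 150.8 W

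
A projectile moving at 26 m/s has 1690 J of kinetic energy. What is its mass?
m = 2·KE/v² = 2·1690/(26)² = 5.0 kg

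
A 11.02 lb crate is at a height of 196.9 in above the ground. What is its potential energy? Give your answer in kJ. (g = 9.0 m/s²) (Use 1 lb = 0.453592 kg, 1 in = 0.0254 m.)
Convert to SI: m = 4.99858 kg, h = 5.00126 m
PE = mgh = (4.99858)(9.0)(5.00126) = 224.993 J = 0.225 kJ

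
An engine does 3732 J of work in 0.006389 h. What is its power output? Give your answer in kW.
Convert to SI: W = 3732.0 J, t = 23.0004 s
P = W/t = 3732.0/23.0004 = 162.258 W = 0.1623 kW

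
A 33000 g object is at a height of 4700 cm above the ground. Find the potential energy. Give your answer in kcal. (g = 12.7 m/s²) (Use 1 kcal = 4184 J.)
Convert to SI: m = 33.0 kg, h = 47.0 m
PE = mgh = (33.0)(12.7)(47.0) = 19697.7 J = 4.708 kcal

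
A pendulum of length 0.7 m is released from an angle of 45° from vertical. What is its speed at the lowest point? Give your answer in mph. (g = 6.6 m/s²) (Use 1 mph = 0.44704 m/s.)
h = L(1 − cosθ) = 0.7(1 − cos45°) = 0.205025 m
v = √(2gh) = √(2·6.6·0.205025) = 1.64509 m/s = 3.68 mph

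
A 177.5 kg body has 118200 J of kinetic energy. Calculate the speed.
v = √(2·KE/m) = √(2·118200/177.5) = 36.49 m/s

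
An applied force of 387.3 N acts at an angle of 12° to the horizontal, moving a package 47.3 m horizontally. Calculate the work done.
W = F·d·cosθ = (387.3)(47.3)cos(12°) = 17920 J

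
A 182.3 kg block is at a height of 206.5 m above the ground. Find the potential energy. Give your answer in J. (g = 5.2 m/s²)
PE = mgh = (182.3)(5.2)(206.5) = 195800 J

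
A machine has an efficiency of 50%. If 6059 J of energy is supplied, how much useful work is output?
W_out = η·W_in = 0.5·6059 = 3029.5 J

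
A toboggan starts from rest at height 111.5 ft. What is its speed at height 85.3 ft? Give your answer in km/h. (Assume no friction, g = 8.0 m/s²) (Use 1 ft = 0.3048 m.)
Convert to SI: h₁−h₂ = 7.98576 m
mgh₁ = mgh₂ + ½mv² ⇒ v = √(2g(h₁−h₂)) = √(2·8.0·7.98576) = 11.3036 m/s = 40.69 km/h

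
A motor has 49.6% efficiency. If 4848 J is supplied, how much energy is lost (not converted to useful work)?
W_lost = W_in(1 − η) = 4848·(1 − 0.496) = 2443 J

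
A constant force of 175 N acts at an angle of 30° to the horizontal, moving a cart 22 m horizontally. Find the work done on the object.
W = F·d·cosθ = (175)(22)cos(30°) = 3334 J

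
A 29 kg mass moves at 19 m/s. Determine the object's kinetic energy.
KE = ½mv² = ½(29)(19)² = 5234.5 J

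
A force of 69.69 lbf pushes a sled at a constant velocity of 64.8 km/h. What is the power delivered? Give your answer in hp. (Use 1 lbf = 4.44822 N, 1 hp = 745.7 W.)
Convert to SI: F = 309.996 N, v = 18.0 m/s
P = Fv = (309.996)(18.0) = 5579.94 W = 7.483 hp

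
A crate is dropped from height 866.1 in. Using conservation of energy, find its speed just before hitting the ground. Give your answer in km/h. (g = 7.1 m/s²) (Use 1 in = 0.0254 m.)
Convert to SI: h = 21.9989 m
mgh = ½mv² ⇒ v = √(2gh) = √(2·7.1·21.9989) = 17.6744 m/s = 63.63 km/h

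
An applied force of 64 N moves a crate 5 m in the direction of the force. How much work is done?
W = F·d = (64)(5) = 320.0 J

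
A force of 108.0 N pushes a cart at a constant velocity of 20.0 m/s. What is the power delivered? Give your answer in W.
P = Fv = (108.0)(20.0) = 2160 W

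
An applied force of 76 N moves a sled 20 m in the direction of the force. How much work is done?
W = F·d = (76)(20) = 1520 J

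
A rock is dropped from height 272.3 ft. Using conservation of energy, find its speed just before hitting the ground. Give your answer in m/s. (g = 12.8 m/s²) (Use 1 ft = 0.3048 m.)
Convert to SI: h = 82.997 m
mgh = ½mv² ⇒ v = √(2gh) = √(2·12.8·82.997) = 46.09 m/s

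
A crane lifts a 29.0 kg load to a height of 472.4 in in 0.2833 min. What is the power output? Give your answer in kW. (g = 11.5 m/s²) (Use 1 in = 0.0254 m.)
Convert to SI: m = 29.0 kg, h = 11.999 m, t = 16.998 s
P = mgh/t = (29.0)(11.5)(11.999)/16.998 = 235.419 W = 0.2354 kW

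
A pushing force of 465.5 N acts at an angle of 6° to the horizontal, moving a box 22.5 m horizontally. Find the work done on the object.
W = F·d·cosθ = (465.5)(22.5)cos(6°) = 10420 J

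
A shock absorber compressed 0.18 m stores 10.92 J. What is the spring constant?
k = 2·PE/x² = 2·10.92/(0.18)² = 674.1 N/m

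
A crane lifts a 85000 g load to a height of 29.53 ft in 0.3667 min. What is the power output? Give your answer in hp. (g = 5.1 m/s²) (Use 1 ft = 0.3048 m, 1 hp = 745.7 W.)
Convert to SI: m = 85.0 kg, h = 9.00074 m, t = 22.002 s
P = mgh/t = (85.0)(5.1)(9.00074)/22.002 = 177.339 W = 0.2378 hp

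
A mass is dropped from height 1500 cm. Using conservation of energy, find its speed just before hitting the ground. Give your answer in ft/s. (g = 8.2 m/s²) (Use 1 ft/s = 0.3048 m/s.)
Convert to SI: h = 15.0 m
mgh = ½mv² ⇒ v = √(2gh) = √(2·8.2·15.0) = 15.6844 m/s = 51.46 ft/s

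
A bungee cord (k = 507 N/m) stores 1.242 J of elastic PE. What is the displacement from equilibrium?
x = √(2·PE/k) = √(2·1.242/507) = 0.07 m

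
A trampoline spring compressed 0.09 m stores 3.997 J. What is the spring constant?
k = 2·PE/x² = 2·3.997/(0.09)² = 986.9 N/m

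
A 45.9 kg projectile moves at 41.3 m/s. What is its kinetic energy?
KE = ½mv² = ½(45.9)(41.3)² = 39150 J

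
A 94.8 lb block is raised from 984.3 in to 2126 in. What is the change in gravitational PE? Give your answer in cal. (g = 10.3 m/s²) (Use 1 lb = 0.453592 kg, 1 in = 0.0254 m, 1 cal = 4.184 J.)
Convert to SI: m = 43.0005 kg, Δh = 28.9992 m
ΔPE = mgΔh = (43.0005)(10.3)(28.9992) = 12843.9 J = 3070 cal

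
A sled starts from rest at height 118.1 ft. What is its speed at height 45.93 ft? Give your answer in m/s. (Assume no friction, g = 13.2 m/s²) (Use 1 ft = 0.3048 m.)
Convert to SI: h₁−h₂ = 21.9974 m
mgh₁ = mgh₂ + ½mv² ⇒ v = √(2g(h₁−h₂)) = √(2·13.2·21.9974) = 24.1 m/s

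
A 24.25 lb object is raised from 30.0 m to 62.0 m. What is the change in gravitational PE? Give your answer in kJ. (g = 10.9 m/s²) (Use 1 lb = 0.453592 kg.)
Convert to SI: m = 10.9996 kg, Δh = 32.0 m
ΔPE = mgΔh = (10.9996)(10.9)(32.0) = 3836.66 J = 3.837 kJ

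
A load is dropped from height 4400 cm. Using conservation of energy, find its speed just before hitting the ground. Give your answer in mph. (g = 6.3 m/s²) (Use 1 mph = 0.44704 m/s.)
Convert to SI: h = 44.0 m
mgh = ½mv² ⇒ v = √(2gh) = √(2·6.3·44.0) = 23.5457 m/s = 52.67 mph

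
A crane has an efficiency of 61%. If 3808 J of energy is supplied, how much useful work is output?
W_out = η·W_in = 0.61·3808 = 2322.88 J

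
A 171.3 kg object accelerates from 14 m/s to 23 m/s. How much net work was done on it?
W = ΔKE = ½m(v₂² − v₁²) = ½(171.3)(23² − 14²) = 28521.45 J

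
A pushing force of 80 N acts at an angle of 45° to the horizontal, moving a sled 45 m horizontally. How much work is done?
W = F·d·cosθ = (80)(45)cos(45°) = 2546 J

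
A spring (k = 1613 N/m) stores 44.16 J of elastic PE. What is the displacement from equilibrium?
x = √(2·PE/k) = √(2·44.16/1613) = 0.234 m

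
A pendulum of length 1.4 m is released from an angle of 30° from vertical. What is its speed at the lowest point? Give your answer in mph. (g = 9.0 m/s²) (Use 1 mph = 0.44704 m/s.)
h = L(1 − cosθ) = 1.4(1 − cos30°) = 0.187564 m
v = √(2gh) = √(2·9.0·0.187564) = 1.83743 m/s = 4.11 mph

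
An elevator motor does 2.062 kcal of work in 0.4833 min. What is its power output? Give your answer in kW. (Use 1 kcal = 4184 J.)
Convert to SI: W = 8627.41 J, t = 28.998 s
P = W/t = 8627.41/28.998 = 297.517 W = 0.2975 kW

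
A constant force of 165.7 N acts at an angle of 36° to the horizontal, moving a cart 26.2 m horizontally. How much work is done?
W = F·d·cosθ = (165.7)(26.2)cos(36°) = 3512 J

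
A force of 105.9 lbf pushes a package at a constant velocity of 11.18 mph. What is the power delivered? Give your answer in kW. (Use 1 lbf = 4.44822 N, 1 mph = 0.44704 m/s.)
Convert to SI: F = 471.066 N, v = 4.99791 m/s
P = Fv = (471.066)(4.99791) = 2354.35 W = 2.354 kW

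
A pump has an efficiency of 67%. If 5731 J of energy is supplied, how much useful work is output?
W_out = η·W_in = 0.67·5731 = 3839.77 J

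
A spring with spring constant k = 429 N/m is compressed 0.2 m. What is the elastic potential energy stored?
PE = ½kx² = ½(429)(0.2)² = 8.58 J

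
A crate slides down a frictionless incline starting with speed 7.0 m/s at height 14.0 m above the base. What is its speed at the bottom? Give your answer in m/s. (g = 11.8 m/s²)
½mv₀² + mgh = ½mv² ⇒ v = √(v₀² + 2gh) = √(7.0² + 2·11.8·14.0) = 19.48 m/s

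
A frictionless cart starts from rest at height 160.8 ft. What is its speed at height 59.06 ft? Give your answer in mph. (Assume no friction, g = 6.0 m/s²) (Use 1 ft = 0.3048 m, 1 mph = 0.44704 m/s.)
Convert to SI: h₁−h₂ = 31.0104 m
mgh₁ = mgh₂ + ½mv² ⇒ v = √(2g(h₁−h₂)) = √(2·6.0·31.0104) = 19.2905 m/s = 43.15 mph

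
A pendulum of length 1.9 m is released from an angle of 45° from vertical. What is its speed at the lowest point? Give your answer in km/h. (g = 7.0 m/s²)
h = L(1 − cosθ) = 1.9(1 − cos45°) = 0.556497 m
v = √(2gh) = √(2·7.0·0.556497) = 2.79123 m/s = 10.05 km/h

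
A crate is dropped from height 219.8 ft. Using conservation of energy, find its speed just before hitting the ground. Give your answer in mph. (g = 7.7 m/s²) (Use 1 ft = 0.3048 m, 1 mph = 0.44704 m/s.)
Convert to SI: h = 66.995 m
mgh = ½mv² ⇒ v = √(2gh) = √(2·7.7·66.995) = 32.1205 m/s = 71.85 mph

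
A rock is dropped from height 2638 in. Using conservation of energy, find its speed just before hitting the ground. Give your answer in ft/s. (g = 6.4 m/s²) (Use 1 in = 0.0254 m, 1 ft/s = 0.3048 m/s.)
Convert to SI: h = 67.0052 m
mgh = ½mv² ⇒ v = √(2gh) = √(2·6.4·67.0052) = 29.2859 m/s = 96.08 ft/s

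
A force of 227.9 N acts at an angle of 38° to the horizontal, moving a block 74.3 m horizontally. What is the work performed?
W = F·d·cosθ = (227.9)(74.3)cos(38°) = 13340 J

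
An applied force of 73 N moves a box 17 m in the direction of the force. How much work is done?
W = F·d = (73)(17) = 1241 J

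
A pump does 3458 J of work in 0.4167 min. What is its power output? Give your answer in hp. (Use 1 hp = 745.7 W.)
Convert to SI: W = 3458.0 J, t = 25.002 s
P = W/t = 3458.0/25.002 = 138.309 W = 0.1855 hp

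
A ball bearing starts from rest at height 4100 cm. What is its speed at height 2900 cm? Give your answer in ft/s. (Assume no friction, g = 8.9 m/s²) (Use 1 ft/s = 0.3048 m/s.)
Convert to SI: h₁−h₂ = 12.0 m
mgh₁ = mgh₂ + ½mv² ⇒ v = √(2g(h₁−h₂)) = √(2·8.9·12.0) = 14.6151 m/s = 47.95 ft/s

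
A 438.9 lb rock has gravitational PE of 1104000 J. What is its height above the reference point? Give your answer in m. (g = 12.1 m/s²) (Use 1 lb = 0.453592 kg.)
Convert to SI: m = 199.082 kg, PE = 1104000 J
h = PE/(mg) = 1104000/(199.082·12.1) = 458.3 m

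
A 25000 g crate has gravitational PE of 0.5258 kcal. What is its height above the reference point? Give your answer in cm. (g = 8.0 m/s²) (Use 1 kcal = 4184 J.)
Convert to SI: m = 25.0 kg, PE = 2199.95 J
h = PE/(mg) = 2199.95/(25.0·8.0) = 10.9997 m = 1100 cm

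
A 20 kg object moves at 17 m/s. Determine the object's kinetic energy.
KE = ½mv² = ½(20)(17)² = 2890.0 J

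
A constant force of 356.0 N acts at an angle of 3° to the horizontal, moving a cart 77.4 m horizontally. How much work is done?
W = F·d·cosθ = (356.0)(77.4)cos(3°) = 27520 J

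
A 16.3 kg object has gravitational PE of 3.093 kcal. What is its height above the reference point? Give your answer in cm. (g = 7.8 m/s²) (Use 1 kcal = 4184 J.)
Convert to SI: m = 16.3 kg, PE = 12941.1 J
h = PE/(mg) = 12941.1/(16.3·7.8) = 101.786 m = 10180 cm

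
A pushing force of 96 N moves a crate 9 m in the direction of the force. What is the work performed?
W = F·d = (96)(9) = 864.0 J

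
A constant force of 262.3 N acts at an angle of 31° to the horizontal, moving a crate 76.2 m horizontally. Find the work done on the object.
W = F·d·cosθ = (262.3)(76.2)cos(31°) = 17130 J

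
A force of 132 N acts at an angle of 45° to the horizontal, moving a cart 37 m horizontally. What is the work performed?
W = F·d·cosθ = (132)(37)cos(45°) = 3454 J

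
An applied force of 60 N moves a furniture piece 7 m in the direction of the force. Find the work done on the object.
W = F·d = (60)(7) = 420.0 J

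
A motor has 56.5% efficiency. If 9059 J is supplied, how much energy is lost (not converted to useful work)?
W_lost = W_in(1 − η) = 9059·(1 − 0.565) = 3941 J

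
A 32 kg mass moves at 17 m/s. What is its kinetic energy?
KE = ½mv² = ½(32)(17)² = 4624.0 J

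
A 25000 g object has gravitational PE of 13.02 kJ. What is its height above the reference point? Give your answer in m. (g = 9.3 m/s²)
Convert to SI: m = 25.0 kg, PE = 13020.0 J
h = PE/(mg) = 13020.0/(25.0·9.3) = 56.0 m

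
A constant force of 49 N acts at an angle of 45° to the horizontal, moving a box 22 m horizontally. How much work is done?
W = F·d·cosθ = (49)(22)cos(45°) = 762.3 J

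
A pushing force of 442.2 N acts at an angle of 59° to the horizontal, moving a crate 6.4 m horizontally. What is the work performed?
W = F·d·cosθ = (442.2)(6.4)cos(59°) = 1458 J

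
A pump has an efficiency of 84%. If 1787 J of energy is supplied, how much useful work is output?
W_out = η·W_in = 0.84·1787 = 1501.08 J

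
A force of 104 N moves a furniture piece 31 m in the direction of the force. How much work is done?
W = F·d = (104)(31) = 3224 J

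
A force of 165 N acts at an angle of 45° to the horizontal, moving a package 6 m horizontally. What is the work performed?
W = F·d·cosθ = (165)(6)cos(45°) = 700.0 J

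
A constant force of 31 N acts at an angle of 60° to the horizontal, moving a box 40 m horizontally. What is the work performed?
W = F·d·cosθ = (31)(40)cos(60°) = 620.0 J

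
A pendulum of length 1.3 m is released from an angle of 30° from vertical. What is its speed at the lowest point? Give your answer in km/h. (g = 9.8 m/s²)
h = L(1 − cosθ) = 1.3(1 − cos30°) = 0.174167 m
v = √(2gh) = √(2·9.8·0.174167) = 1.84761 m/s = 6.651 km/h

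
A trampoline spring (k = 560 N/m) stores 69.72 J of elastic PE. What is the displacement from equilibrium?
x = √(2·PE/k) = √(2·69.72/560) = 0.499 m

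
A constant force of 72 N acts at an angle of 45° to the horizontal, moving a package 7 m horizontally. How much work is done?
W = F·d·cosθ = (72)(7)cos(45°) = 356.4 J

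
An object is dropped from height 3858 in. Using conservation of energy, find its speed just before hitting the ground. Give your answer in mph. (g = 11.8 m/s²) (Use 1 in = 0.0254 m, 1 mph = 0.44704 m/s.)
Convert to SI: h = 97.9932 m
mgh = ½mv² ⇒ v = √(2gh) = √(2·11.8·97.9932) = 48.0899 m/s = 107.6 mph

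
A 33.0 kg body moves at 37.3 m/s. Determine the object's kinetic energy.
KE = ½mv² = ½(33.0)(37.3)² = 22960 J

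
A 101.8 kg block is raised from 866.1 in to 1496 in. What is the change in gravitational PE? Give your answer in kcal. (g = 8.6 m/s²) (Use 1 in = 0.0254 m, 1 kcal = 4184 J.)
Convert to SI: m = 101.8 kg, Δh = 15.9995 m
ΔPE = mgΔh = (101.8)(8.6)(15.9995) = 14007.2 J = 3.348 kcal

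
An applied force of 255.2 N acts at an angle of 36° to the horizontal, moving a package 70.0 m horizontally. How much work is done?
W = F·d·cosθ = (255.2)(70.0)cos(36°) = 14450 J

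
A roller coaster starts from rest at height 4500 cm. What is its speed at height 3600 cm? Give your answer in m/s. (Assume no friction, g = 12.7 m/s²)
Convert to SI: h₁−h₂ = 9.0 m
mgh₁ = mgh₂ + ½mv² ⇒ v = √(2g(h₁−h₂)) = √(2·12.7·9.0) = 15.12 m/s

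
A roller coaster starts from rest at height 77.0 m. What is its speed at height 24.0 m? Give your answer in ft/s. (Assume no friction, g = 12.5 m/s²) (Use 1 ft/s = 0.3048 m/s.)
mgh₁ = mgh₂ + ½mv² ⇒ v = √(2g(h₁−h₂)) = √(2·12.5·53.0) = 36.4005 m/s = 119.4 ft/s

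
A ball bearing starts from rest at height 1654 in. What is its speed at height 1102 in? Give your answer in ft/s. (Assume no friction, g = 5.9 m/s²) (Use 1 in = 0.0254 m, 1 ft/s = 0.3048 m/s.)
Convert to SI: h₁−h₂ = 14.0208 m
mgh₁ = mgh₂ + ½mv² ⇒ v = √(2g(h₁−h₂)) = √(2·5.9·14.0208) = 12.8626 m/s = 42.2 ft/s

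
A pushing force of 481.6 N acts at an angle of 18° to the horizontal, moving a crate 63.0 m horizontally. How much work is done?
W = F·d·cosθ = (481.6)(63.0)cos(18°) = 28860 J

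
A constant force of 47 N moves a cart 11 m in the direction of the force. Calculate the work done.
W = F·d = (47)(11) = 517.0 J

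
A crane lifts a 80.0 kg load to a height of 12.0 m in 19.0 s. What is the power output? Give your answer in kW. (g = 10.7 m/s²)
P = mgh/t = (80.0)(10.7)(12.0)/19.0 = 540.632 W = 0.5406 kW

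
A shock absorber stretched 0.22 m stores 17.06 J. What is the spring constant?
k = 2·PE/x² = 2·17.06/(0.22)² = 705.0 N/m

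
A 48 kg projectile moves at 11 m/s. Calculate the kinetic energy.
KE = ½mv² = ½(48)(11)² = 2904.0 J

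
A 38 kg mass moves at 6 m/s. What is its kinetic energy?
KE = ½mv² = ½(38)(6)² = 684.0 J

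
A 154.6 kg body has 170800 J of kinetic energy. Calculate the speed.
v = √(2·KE/m) = √(2·170800/154.6) = 47.01 m/s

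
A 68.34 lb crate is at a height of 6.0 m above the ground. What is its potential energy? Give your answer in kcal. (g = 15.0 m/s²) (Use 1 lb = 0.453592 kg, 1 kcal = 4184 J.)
Convert to SI: m = 30.9985 kg, h = 6.0 m
PE = mgh = (30.9985)(15.0)(6.0) = 2789.86 J = 0.6668 kcal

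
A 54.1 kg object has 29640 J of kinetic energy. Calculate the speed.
v = √(2·KE/m) = √(2·29640/54.1) = 33.1 m/s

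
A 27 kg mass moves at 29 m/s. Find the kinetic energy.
KE = ½mv² = ½(27)(29)² = 11353.5 J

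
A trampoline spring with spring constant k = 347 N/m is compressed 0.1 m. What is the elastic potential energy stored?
PE = ½kx² = ½(347)(0.1)² = 1.735 J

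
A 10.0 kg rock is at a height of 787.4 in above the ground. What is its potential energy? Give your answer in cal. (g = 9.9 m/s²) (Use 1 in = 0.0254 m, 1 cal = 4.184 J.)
Convert to SI: m = 10.0 kg, h = 20.0 m
PE = mgh = (10.0)(9.9)(20.0) = 1980.0 J = 473.2 cal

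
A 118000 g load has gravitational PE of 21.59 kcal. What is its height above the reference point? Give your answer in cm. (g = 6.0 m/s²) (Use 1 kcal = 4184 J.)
Convert to SI: m = 118.0 kg, PE = 90332.6 J
h = PE/(mg) = 90332.6/(118.0·6.0) = 127.588 m = 12760 cm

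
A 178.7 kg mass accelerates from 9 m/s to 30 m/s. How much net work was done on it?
W = ΔKE = ½m(v₂² − v₁²) = ½(178.7)(30² − 9²) = 73177.65 J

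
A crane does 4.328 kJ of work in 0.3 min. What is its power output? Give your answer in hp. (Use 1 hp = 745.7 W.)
Convert to SI: W = 4328.0 J, t = 18.0 s
P = W/t = 4328.0/18.0 = 240.444 W = 0.3224 hp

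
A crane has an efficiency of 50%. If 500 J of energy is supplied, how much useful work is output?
W_out = η·W_in = 0.5·500 = 250.0 J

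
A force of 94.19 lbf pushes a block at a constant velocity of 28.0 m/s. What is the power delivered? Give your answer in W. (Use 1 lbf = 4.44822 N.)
Convert to SI: F = 418.978 N, v = 28.0 m/s
P = Fv = (418.978)(28.0) = 11730 W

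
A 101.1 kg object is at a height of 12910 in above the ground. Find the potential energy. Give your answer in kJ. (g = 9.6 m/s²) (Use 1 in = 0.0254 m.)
Convert to SI: m = 101.1 kg, h = 327.914 m
PE = mgh = (101.1)(9.6)(327.914) = 318260 J = 318.3 kJ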